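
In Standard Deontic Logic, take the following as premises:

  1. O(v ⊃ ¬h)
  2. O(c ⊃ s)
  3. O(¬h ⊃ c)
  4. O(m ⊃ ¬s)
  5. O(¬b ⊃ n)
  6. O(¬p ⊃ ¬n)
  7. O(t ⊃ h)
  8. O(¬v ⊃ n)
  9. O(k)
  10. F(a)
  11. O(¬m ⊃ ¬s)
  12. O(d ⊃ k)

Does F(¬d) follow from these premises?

No

Premise 12 is O(d ⊃ k); even if O(k) held, inferring O(d) would be affirming the consequent — invalid.
No other premise forces O(d). An ideal world satisfying every premise can still have ¬d true, so F(¬d) is not derivable.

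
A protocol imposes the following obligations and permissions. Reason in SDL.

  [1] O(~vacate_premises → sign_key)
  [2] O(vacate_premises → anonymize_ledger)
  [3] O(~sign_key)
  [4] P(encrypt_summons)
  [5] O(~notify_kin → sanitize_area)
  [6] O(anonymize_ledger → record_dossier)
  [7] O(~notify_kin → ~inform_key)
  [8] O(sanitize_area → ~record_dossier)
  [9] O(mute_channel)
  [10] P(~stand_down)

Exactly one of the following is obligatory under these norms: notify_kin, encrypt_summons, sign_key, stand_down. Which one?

From premise 3 we have O(~sign_key).
Premise 1 is O(~vacate_premises → sign_key); contrapositively O(~sign_key → vacate_premises). Since O(~sign_key) holds, K gives O(vacate_premises).
Applying K to premise 2 (O(vacate_premises → anonymize_ledger)) and O(vacate_premises) yields O(anonymize_ledger).
Premise 6 is O(anonymize_ledger → record_dossier); since O(anonymize_ledger), deontic closure gives O(record_dossier).
The contrapositive of premise 8 (O(sanitize_area → ~record_dossier)) is O(record_dossier → ~sanitize_area), and O(record_dossier) is already established, so O(~sanitize_area).
The contrapositive of premise 5 (O(~notify_kin → sanitize_area)) is O(~sanitize_area → notify_kin), and O(~sanitize_area) is already established, so O(notify_kin).
So O(notify_kin) holds — notify_kin is obligatory. None of the other listed options is made obligatory by any chain of premises.

notify_kin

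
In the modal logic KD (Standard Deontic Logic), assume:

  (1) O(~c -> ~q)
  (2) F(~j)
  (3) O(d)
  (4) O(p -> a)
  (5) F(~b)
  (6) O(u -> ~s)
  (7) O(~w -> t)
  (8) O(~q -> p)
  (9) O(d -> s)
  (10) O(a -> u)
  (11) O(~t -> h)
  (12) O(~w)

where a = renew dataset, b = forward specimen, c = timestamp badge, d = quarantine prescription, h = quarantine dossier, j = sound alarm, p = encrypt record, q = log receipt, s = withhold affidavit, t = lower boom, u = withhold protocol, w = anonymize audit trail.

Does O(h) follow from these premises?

Premise 11 is O(~t -> h), but O(~t) is not derivable from the premises, so it does not yield O(h).
No other premise forces O(h). An ideal world satisfying every premise can still have h false, so O(h) is not derivable.

No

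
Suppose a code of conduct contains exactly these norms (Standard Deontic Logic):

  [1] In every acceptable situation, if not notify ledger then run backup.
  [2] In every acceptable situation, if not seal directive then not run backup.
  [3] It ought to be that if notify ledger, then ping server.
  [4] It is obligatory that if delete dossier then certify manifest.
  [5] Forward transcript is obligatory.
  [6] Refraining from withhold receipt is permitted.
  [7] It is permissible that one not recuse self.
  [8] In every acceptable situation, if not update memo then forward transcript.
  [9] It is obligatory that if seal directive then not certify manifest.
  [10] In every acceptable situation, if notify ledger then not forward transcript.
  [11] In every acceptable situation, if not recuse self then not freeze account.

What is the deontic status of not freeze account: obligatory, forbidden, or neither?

Neither

Premise 11 is O(¬recuse_self → ¬freeze_account), but O(¬recuse_self) is not derivable from the premises (the permission P(¬recuse_self) asserts only ¬O(recuse_self), not O(¬recuse_self)), so it does not yield O(¬freeze_account).
No premise or chain of K-axiom applications forces O(¬freeze_account), and none forces O(freeze_account). So ¬freeze_account is neither obligatory nor forbidden under these norms.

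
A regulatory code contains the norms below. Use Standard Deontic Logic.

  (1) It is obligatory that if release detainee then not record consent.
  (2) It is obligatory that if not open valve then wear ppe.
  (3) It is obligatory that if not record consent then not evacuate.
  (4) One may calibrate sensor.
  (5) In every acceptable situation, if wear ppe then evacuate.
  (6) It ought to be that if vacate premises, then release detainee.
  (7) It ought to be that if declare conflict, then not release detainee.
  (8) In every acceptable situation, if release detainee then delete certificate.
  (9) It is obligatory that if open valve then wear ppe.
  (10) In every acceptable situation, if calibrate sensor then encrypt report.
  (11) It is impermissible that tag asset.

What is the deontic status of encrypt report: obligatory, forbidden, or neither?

Premise 10 is O(calibrate_sensor → encrypt_report), but O(calibrate_sensor) is not derivable from the premises (the permission P(calibrate_sensor) asserts only ¬O(¬calibrate_sensor), not O(calibrate_sensor)), so it does not yield O(encrypt_report).
No premise or chain of K-axiom applications forces O(encrypt_report), and none forces O(¬encrypt_report). So encrypt_report is neither obligatory nor forbidden under these norms.

Neither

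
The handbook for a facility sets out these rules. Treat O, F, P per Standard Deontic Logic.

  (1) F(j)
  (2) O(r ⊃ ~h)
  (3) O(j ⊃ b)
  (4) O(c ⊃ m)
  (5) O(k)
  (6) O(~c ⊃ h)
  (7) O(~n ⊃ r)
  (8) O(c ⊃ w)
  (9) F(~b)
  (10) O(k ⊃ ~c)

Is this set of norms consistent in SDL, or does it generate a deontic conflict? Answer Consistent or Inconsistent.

Premise 3 is O(j ⊃ b); even if O(b) held, inferring O(j) would be affirming the consequent — invalid.
So O(j) is not derivable, and the apparent clash with O(~j) does not arise.
A world satisfying every obligation exists (e.g. b=true, c=false, h=true, j=false, k=true, m=false, n=true, r=false, w=false); no atom is both obligatory and forbidden, so the set is consistent.

Consistent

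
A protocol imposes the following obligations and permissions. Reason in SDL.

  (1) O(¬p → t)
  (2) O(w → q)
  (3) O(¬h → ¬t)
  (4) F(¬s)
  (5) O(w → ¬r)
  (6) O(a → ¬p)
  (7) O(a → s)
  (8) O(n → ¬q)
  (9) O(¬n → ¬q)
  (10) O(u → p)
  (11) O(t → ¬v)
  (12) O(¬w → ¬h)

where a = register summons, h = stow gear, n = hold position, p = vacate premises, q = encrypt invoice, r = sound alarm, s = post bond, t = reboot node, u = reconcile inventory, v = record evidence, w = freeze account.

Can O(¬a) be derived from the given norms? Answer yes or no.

Yes

Premises 9 and 8 cover both cases: O(¬n → ¬q) and O(n → ¬q). Since ¬n ∨ n is a tautology, O(¬q) follows.
Premise 2 is O(w → q); contrapositively O(¬q → ¬w). Since O(¬q) holds, K gives O(¬w).
Premise 12 is O(¬w → ¬h); since O(¬w), deontic closure gives O(¬h).
Applying K to premise 3 (O(¬h → ¬t)) and O(¬h) yields O(¬t).
Premise 1, O(¬p → t), contraposes to O(¬t → p); with O(¬t) we get O(p).
Premise 6 is O(a → ¬p); contrapositively O(p → ¬a). Since O(p) holds, K gives O(¬a).
Premises 4, 5, 7, 10, 11 do not contribute to this derivation.
So O(¬a) follows.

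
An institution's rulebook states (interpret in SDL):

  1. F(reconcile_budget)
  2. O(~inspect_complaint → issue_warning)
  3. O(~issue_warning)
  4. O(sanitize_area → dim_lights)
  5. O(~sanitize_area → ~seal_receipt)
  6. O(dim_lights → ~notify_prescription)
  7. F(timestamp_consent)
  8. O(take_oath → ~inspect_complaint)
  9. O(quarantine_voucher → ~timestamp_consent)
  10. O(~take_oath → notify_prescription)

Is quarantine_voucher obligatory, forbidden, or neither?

Premise 9 is O(quarantine_voucher → ~timestamp_consent); even if O(~timestamp_consent) held, inferring O(quarantine_voucher) would be affirming the consequent — invalid.
No premise or chain of K-axiom applications forces O(quarantine_voucher), and none forces O(~quarantine_voucher). So quarantine_voucher is neither obligatory nor forbidden under these norms.

Neither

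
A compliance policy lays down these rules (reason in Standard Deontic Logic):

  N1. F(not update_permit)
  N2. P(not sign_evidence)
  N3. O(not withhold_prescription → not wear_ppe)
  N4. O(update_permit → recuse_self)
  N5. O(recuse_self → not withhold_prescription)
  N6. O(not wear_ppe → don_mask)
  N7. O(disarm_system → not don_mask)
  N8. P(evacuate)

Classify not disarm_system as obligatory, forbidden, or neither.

Premise 1 is F(not update_permit), i.e. O(update_permit).
With premise 4, O(update_permit → recuse_self), the K-axiom yields O(recuse_self).
Premise 5 is O(recuse_self → not withhold_prescription); since O(recuse_self), deontic closure gives O(not withhold_prescription).
With premise 3, O(not withhold_prescription → not wear_ppe), the K-axiom yields O(not wear_ppe).
With premise 6, O(not wear_ppe → don_mask), the K-axiom yields O(don_mask).
Premise 7, O(disarm_system → not don_mask), contraposes to O(don_mask → not disarm_system); with O(don_mask) we get O(not disarm_system).
Premises 2, 8 do not contribute to this derivation.
Hence not disarm_system is obligatory.

Obligatory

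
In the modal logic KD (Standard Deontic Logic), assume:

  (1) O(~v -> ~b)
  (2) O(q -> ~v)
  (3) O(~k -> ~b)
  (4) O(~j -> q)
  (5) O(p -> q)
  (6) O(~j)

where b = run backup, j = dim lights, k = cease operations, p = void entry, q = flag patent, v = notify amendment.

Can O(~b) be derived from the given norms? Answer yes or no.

Yes

Premise 6 states O(~j) outright.
Premise 4 is O(~j -> q); since O(~j), deontic closure gives O(q).
Applying K to premise 2 (O(q -> ~v)) and O(q) yields O(~v).
Applying K to premise 1 (O(~v -> ~b)) and O(~v) yields O(~b).
Premises 3, 5 do not contribute to this derivation.
So O(~b) follows.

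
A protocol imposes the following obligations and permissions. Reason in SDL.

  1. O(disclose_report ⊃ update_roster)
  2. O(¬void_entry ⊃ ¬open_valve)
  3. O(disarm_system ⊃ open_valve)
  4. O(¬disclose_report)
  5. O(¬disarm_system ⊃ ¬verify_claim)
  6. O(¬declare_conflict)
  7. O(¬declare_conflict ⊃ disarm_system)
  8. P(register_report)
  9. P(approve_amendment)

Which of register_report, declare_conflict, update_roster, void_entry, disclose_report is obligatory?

Premise 6 states O(¬declare_conflict) outright.
Premise 7 is O(¬declare_conflict ⊃ disarm_system); since O(¬declare_conflict), deontic closure gives O(disarm_system).
Premise 3 is O(disarm_system ⊃ open_valve); since O(disarm_system), deontic closure gives O(open_valve).
Premise 2, O(¬void_entry ⊃ ¬open_valve), contraposes to O(open_valve ⊃ void_entry); with O(open_valve) we get O(void_entry).
So O(void_entry) holds — void_entry is obligatory. None of the other listed options is made obligatory by any chain of premises.

void_entry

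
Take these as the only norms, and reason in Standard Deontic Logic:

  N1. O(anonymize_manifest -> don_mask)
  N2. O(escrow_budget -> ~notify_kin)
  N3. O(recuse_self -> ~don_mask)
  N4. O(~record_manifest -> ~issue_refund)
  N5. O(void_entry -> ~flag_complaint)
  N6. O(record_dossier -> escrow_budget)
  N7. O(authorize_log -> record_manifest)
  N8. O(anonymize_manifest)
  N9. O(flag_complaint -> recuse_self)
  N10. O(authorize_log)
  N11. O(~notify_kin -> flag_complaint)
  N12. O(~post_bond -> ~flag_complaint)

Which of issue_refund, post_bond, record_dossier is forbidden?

record_dossier

Premise 8 gives O(anonymize_manifest).
Applying K to premise 1 (O(anonymize_manifest -> don_mask)) and O(anonymize_manifest) yields O(don_mask).
The contrapositive of premise 3 (O(recuse_self -> ~don_mask)) is O(don_mask -> ~recuse_self), and O(don_mask) is already established, so O(~recuse_self).
Premise 9, O(flag_complaint -> recuse_self), contraposes to O(~recuse_self -> ~flag_complaint); with O(~recuse_self) we get O(~flag_complaint).
Premise 11 is O(~notify_kin -> flag_complaint); contrapositively O(~flag_complaint -> notify_kin). Since O(~flag_complaint) holds, K gives O(notify_kin).
Premise 2, O(escrow_budget -> ~notify_kin), contraposes to O(notify_kin -> ~escrow_budget); with O(notify_kin) we get O(~escrow_budget).
The contrapositive of premise 6 (O(record_dossier -> escrow_budget)) is O(~escrow_budget -> ~record_dossier), and O(~escrow_budget) is already established, so O(~record_dossier).
So O(~record_dossier) holds, i.e. record_dossier is forbidden. None of the other listed options is forbidden under the premises.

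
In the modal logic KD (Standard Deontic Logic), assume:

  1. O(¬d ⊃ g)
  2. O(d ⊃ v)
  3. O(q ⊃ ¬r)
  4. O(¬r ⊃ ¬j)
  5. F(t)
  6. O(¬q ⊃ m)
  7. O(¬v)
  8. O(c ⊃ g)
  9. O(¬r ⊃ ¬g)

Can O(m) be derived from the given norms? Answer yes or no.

Premise 7 gives O(¬v).
Premise 2 is O(d ⊃ v); contrapositively O(¬v ⊃ ¬d). Since O(¬v) holds, K gives O(¬d).
Premise 1 is O(¬d ⊃ g); since O(¬d), deontic closure gives O(g).
Premise 9 is O(¬r ⊃ ¬g); contrapositively O(g ⊃ r). Since O(g) holds, K gives O(r).
The contrapositive of premise 3 (O(q ⊃ ¬r)) is O(r ⊃ ¬q), and O(r) is already established, so O(¬q).
Premise 6 is O(¬q ⊃ m); since O(¬q), deontic closure gives O(m).
Premises 4, 5, 8 do not contribute to this derivation.
So O(m) follows.

Yes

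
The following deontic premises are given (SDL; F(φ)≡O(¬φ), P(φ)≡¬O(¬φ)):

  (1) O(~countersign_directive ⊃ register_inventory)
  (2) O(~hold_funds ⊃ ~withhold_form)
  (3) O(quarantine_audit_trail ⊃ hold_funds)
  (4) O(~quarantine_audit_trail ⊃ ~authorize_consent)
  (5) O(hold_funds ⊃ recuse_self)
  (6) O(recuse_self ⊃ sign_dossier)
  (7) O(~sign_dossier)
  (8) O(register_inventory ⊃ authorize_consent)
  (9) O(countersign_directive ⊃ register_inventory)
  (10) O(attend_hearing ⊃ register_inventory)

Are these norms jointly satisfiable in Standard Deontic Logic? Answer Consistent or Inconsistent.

Inconsistent

By case analysis on ~countersign_directive: premise 1 gives O(~countersign_directive ⊃ register_inventory) and premise 9 gives O(countersign_directive ⊃ register_inventory), so O(register_inventory) either way.
Applying K to premise 8 (O(register_inventory ⊃ authorize_consent)) and O(register_inventory) yields O(authorize_consent).
Premise 4, O(~quarantine_audit_trail ⊃ ~authorize_consent), contraposes to O(authorize_consent ⊃ quarantine_audit_trail); with O(authorize_consent) we get O(quarantine_audit_trail).
Premise 3 is O(quarantine_audit_trail ⊃ hold_funds); since O(quarantine_audit_trail), deontic closure gives O(hold_funds).
Premise 5 is O(hold_funds ⊃ recuse_self); since O(hold_funds), deontic closure gives O(recuse_self).
From O(recuse_self) and premise 6, O(recuse_self ⊃ sign_dossier), we obtain O(sign_dossier).
However, premise 7 gives O(~sign_dossier).
We now have both O(sign_dossier) and O(~sign_dossier) — sign_dossier is simultaneously obligatory and forbidden, violating the D-axiom.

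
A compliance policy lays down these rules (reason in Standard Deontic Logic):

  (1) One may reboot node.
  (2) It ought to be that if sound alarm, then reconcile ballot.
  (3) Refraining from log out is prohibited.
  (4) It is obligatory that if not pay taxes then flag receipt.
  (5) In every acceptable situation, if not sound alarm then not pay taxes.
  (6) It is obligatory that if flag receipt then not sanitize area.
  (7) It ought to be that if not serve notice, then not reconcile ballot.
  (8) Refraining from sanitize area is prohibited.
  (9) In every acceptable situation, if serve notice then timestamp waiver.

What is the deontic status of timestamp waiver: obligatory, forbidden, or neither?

Obligatory

Premise 8, F(¬sanitize_area), is equivalent to O(sanitize_area).
The contrapositive of premise 6 (O(flag_receipt → ¬sanitize_area)) is O(sanitize_area → ¬flag_receipt), and O(sanitize_area) is already established, so O(¬flag_receipt).
Premise 4, O(¬pay_taxes → flag_receipt), contraposes to O(¬flag_receipt → pay_taxes); with O(¬flag_receipt) we get O(pay_taxes).
Premise 5, O(¬sound_alarm → ¬pay_taxes), contraposes to O(pay_taxes → sound_alarm); with O(pay_taxes) we get O(sound_alarm).
From O(sound_alarm) and premise 2, O(sound_alarm → reconcile_ballot), we obtain O(reconcile_ballot).
Premise 7, O(¬serve_notice → ¬reconcile_ballot), contraposes to O(reconcile_ballot → serve_notice); with O(reconcile_ballot) we get O(serve_notice).
From O(serve_notice) and premise 9, O(serve_notice → timestamp_waiver), we obtain O(timestamp_waiver).
Premises 1, 3 do not contribute to this derivation.
Hence timestamp_waiver is obligatory.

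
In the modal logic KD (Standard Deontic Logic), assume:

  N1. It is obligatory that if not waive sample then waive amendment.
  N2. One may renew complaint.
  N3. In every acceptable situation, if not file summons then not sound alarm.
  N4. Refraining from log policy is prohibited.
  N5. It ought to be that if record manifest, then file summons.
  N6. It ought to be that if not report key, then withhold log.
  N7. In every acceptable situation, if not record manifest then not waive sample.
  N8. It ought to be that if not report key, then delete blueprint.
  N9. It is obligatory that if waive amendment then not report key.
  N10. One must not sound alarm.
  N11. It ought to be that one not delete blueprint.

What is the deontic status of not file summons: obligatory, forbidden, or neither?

Forbidden

From premise 11 we have O(¬delete_blueprint).
Premise 8, O(¬report_key → delete_blueprint), contraposes to O(¬delete_blueprint → report_key); with O(¬delete_blueprint) we get O(report_key).
Premise 9, O(waive_amendment → ¬report_key), contraposes to O(report_key → ¬waive_amendment); with O(report_key) we get O(¬waive_amendment).
Premise 1 is O(¬waive_sample → waive_amendment); contrapositively O(¬waive_amendment → waive_sample). Since O(¬waive_amendment) holds, K gives O(waive_sample).
Premise 7, O(¬record_manifest → ¬waive_sample), contraposes to O(waive_sample → record_manifest); with O(waive_sample) we get O(record_manifest).
Applying K to premise 5 (O(record_manifest → file_summons)) and O(record_manifest) yields O(file_summons).
Premises 2, 3, 4, 6, 10 do not contribute to this derivation.
Thus O(file_summons), which is F(¬file_summons): ¬file_summons is forbidden.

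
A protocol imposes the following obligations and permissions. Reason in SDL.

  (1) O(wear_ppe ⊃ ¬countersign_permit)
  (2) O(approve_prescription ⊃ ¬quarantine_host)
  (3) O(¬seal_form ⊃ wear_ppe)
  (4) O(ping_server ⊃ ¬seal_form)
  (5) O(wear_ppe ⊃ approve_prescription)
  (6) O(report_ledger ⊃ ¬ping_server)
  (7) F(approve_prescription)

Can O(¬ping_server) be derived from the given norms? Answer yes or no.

Yes

Premise 7 is F(approve_prescription), i.e. O(¬approve_prescription).
Premise 5 is O(wear_ppe ⊃ approve_prescription); contrapositively O(¬approve_prescription ⊃ ¬wear_ppe). Since O(¬approve_prescription) holds, K gives O(¬wear_ppe).
The contrapositive of premise 3 (O(¬seal_form ⊃ wear_ppe)) is O(¬wear_ppe ⊃ seal_form), and O(¬wear_ppe) is already established, so O(seal_form).
Premise 4 is O(ping_server ⊃ ¬seal_form); contrapositively O(seal_form ⊃ ¬ping_server). Since O(seal_form) holds, K gives O(¬ping_server).
Premises 1, 2, 6 do not contribute to this derivation.
So O(¬ping_server) follows.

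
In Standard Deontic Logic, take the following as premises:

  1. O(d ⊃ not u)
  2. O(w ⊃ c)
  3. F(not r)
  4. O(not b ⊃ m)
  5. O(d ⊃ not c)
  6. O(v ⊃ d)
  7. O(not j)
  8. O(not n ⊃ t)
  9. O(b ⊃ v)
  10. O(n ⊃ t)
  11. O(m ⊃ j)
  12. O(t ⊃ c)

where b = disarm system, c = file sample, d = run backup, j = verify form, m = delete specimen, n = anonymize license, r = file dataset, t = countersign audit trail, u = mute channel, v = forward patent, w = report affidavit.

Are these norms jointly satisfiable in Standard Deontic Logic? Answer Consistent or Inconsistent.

Inconsistent

By case analysis on not n: premise 8 gives O(not n ⊃ t) and premise 10 gives O(n ⊃ t), so O(t) either way.
From O(t) and premise 12, O(t ⊃ c), we obtain O(c).
The contrapositive of premise 5 (O(d ⊃ not c)) is O(c ⊃ not d), and O(c) is already established, so O(not d).
The contrapositive of premise 6 (O(v ⊃ d)) is O(not d ⊃ not v), and O(not d) is already established, so O(not v).
Premise 9 is O(b ⊃ v); contrapositively O(not v ⊃ not b). Since O(not v) holds, K gives O(not b).
From O(not b) and premise 4, O(not b ⊃ m), we obtain O(m).
Premise 11 is O(m ⊃ j); since O(m), deontic closure gives O(j).
But premise 7 directly asserts O(not j).
We now have both O(j) and O(not j) — j is simultaneously obligatory and forbidden, violating the D-axiom.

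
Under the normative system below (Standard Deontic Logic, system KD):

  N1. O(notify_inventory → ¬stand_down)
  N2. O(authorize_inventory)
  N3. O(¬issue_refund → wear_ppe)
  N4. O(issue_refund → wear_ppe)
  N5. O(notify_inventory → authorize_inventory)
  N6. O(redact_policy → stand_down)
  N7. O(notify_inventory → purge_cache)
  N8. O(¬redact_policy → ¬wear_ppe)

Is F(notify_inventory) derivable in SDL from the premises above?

Yes

Premises 4 and 3 are O(issue_refund → wear_ppe) and O(¬issue_refund → wear_ppe); every ideal world satisfies issue_refund or ¬issue_refund, so in either case wear_ppe holds — hence O(wear_ppe).
The contrapositive of premise 8 (O(¬redact_policy → ¬wear_ppe)) is O(wear_ppe → redact_policy), and O(wear_ppe) is already established, so O(redact_policy).
Applying K to premise 6 (O(redact_policy → stand_down)) and O(redact_policy) yields O(stand_down).
Premise 1 is O(notify_inventory → ¬stand_down); contrapositively O(stand_down → ¬notify_inventory). Since O(stand_down) holds, K gives O(¬notify_inventory).
Premises 2, 5, 7 do not contribute to this derivation.
So O(¬notify_inventory) holds, i.e. F(notify_inventory). The claim follows.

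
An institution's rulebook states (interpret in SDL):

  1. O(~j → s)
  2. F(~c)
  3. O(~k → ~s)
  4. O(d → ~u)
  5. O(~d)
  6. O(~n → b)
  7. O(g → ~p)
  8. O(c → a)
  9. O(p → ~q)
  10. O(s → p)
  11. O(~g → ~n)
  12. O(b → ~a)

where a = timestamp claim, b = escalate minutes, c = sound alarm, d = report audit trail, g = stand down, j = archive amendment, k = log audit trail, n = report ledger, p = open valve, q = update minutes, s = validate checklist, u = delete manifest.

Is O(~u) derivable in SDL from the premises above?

Premise 4 is O(d → ~u), but O(d) is not derivable from the premises, so it does not yield O(~u).
No other premise forces O(~u). An ideal world satisfying every premise can still have ~u false, so O(~u) is not derivable.

No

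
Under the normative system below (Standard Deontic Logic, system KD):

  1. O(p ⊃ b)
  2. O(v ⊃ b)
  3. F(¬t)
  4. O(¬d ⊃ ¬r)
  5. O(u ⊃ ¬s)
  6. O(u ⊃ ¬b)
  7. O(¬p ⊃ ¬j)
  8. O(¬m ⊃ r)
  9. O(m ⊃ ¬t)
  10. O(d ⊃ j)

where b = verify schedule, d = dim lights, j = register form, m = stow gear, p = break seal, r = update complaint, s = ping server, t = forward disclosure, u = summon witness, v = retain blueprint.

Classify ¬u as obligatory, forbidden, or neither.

Obligatory

Premise 3 is F(¬t), i.e. O(t).
The contrapositive of premise 9 (O(m ⊃ ¬t)) is O(t ⊃ ¬m), and O(t) is already established, so O(¬m).
Applying K to premise 8 (O(¬m ⊃ r)) and O(¬m) yields O(r).
The contrapositive of premise 4 (O(¬d ⊃ ¬r)) is O(r ⊃ d), and O(r) is already established, so O(d).
Applying K to premise 10 (O(d ⊃ j)) and O(d) yields O(j).
Premise 7, O(¬p ⊃ ¬j), contraposes to O(j ⊃ p); with O(j) we get O(p).
With premise 1, O(p ⊃ b), the K-axiom yields O(b).
Premise 6, O(u ⊃ ¬b), contraposes to O(b ⊃ ¬u); with O(b) we get O(¬u).
Premises 2, 5 do not contribute to this derivation.
Hence ¬u is obligatory.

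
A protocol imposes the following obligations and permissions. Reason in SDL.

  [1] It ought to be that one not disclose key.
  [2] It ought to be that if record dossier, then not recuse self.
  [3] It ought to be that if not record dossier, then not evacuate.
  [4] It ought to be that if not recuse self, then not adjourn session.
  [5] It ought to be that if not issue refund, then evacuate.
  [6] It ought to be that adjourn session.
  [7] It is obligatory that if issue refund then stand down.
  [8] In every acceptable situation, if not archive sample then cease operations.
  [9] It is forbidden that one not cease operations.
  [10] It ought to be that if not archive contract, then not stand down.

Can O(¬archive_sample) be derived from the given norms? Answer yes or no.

Premise 8 is O(¬archive_sample → cease_operations); even if O(cease_operations) held, inferring O(¬archive_sample) would be affirming the consequent — invalid.
No other premise forces O(¬archive_sample). An ideal world satisfying every premise can still have ¬archive_sample false, so O(¬archive_sample) is not derivable.

No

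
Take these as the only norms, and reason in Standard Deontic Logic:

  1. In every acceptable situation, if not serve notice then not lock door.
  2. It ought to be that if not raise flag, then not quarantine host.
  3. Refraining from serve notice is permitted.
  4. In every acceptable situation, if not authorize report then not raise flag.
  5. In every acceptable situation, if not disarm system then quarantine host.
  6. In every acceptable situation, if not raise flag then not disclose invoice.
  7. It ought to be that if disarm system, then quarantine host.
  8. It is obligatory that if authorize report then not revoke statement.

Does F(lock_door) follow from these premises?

No

Premise 1 is O(¬serve_notice → ¬lock_door), but O(¬serve_notice) is not derivable from the premises (the permission P(¬serve_notice) asserts only ¬O(serve_notice), not O(¬serve_notice)), so it does not yield O(¬lock_door).
No other premise forces O(¬lock_door). An ideal world satisfying every premise can still have lock_door true, so F(lock_door) is not derivable.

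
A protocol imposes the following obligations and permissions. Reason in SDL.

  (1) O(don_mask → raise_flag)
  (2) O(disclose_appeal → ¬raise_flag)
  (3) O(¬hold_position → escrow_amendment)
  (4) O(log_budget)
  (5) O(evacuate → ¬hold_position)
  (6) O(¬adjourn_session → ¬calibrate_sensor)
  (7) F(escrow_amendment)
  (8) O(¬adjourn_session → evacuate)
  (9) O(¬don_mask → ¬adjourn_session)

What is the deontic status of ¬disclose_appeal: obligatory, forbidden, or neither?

Premise 7 is F(escrow_amendment), i.e. O(¬escrow_amendment).
Premise 3 is O(¬hold_position → escrow_amendment); contrapositively O(¬escrow_amendment → hold_position). Since O(¬escrow_amendment) holds, K gives O(hold_position).
Premise 5, O(evacuate → ¬hold_position), contraposes to O(hold_position → ¬evacuate); with O(hold_position) we get O(¬evacuate).
The contrapositive of premise 8 (O(¬adjourn_session → evacuate)) is O(¬evacuate → adjourn_session), and O(¬evacuate) is already established, so O(adjourn_session).
Premise 9, O(¬don_mask → ¬adjourn_session), contraposes to O(adjourn_session → don_mask); with O(adjourn_session) we get O(don_mask).
Applying K to premise 1 (O(don_mask → raise_flag)) and O(don_mask) yields O(raise_flag).
The contrapositive of premise 2 (O(disclose_appeal → ¬raise_flag)) is O(raise_flag → ¬disclose_appeal), and O(raise_flag) is already established, so O(¬disclose_appeal).
Premises 4, 6 do not contribute to this derivation.
Hence ¬disclose_appeal is obligatory.

Obligatory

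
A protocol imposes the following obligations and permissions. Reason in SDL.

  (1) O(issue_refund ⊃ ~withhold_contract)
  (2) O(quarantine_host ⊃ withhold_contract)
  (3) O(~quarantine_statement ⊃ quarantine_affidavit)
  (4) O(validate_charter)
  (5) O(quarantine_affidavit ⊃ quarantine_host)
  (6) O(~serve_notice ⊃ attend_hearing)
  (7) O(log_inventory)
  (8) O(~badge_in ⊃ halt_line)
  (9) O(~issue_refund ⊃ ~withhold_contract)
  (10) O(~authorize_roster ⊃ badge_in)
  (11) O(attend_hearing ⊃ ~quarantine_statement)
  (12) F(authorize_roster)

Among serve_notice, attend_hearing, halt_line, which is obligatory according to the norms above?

Premises 1 and 9 cover both cases: O(issue_refund ⊃ ~withhold_contract) and O(~issue_refund ⊃ ~withhold_contract). Since issue_refund ∨ ~issue_refund is a tautology, O(~withhold_contract) follows.
The contrapositive of premise 2 (O(quarantine_host ⊃ withhold_contract)) is O(~withhold_contract ⊃ ~quarantine_host), and O(~withhold_contract) is already established, so O(~quarantine_host).
The contrapositive of premise 5 (O(quarantine_affidavit ⊃ quarantine_host)) is O(~quarantine_host ⊃ ~quarantine_affidavit), and O(~quarantine_host) is already established, so O(~quarantine_affidavit).
The contrapositive of premise 3 (O(~quarantine_statement ⊃ quarantine_affidavit)) is O(~quarantine_affidavit ⊃ quarantine_statement), and O(~quarantine_affidavit) is already established, so O(quarantine_statement).
The contrapositive of premise 11 (O(attend_hearing ⊃ ~quarantine_statement)) is O(quarantine_statement ⊃ ~attend_hearing), and O(quarantine_statement) is already established, so O(~attend_hearing).
Premise 6 is O(~serve_notice ⊃ attend_hearing); contrapositively O(~attend_hearing ⊃ serve_notice). Since O(~attend_hearing) holds, K gives O(serve_notice).
So O(serve_notice) holds — serve_notice is obligatory. None of the other listed options is made obligatory by any chain of premises.

serve_notice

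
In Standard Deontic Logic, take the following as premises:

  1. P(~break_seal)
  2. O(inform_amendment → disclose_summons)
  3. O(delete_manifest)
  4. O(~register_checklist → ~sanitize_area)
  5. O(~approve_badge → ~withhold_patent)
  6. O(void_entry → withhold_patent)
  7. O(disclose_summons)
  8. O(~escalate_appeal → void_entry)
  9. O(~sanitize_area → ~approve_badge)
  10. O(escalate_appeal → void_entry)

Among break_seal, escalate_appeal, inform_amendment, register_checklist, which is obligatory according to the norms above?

Premises 10 and 8 are O(escalate_appeal → void_entry) and O(~escalate_appeal → void_entry); every ideal world satisfies escalate_appeal or ~escalate_appeal, so in either case void_entry holds — hence O(void_entry).
With premise 6, O(void_entry → withhold_patent), the K-axiom yields O(withhold_patent).
Premise 5, O(~approve_badge → ~withhold_patent), contraposes to O(withhold_patent → approve_badge); with O(withhold_patent) we get O(approve_badge).
Premise 9 is O(~sanitize_area → ~approve_badge); contrapositively O(approve_badge → sanitize_area). Since O(approve_badge) holds, K gives O(sanitize_area).
Premise 4, O(~register_checklist → ~sanitize_area), contraposes to O(sanitize_area → register_checklist); with O(sanitize_area) we get O(register_checklist).
So O(register_checklist) holds — register_checklist is obligatory. None of the other listed options is made obligatory by any chain of premises.

register_checklist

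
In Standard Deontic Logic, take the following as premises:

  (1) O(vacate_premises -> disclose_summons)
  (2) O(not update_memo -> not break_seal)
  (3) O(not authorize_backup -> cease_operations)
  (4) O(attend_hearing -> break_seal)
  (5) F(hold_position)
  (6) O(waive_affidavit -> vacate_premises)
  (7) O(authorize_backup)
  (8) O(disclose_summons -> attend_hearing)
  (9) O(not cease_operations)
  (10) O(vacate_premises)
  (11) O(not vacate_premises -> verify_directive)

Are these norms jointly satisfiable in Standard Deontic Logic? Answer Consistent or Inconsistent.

Premise 3 is O(not authorize_backup -> cease_operations), but O(not authorize_backup) is not derivable from the premises, so it does not yield O(cease_operations).
So O(cease_operations) is not derivable, and the apparent clash with O(not cease_operations) does not arise.
A world satisfying every obligation exists (e.g. attend_hearing=true, authorize_backup=true, break_seal=true, cease_operations=false, disclose_summons=true, hold_position=false, update_memo=true, vacate_premises=true, verify_directive=false, waive_affidavit=false); no atom is both obligatory and forbidden, so the set is consistent.

Consistent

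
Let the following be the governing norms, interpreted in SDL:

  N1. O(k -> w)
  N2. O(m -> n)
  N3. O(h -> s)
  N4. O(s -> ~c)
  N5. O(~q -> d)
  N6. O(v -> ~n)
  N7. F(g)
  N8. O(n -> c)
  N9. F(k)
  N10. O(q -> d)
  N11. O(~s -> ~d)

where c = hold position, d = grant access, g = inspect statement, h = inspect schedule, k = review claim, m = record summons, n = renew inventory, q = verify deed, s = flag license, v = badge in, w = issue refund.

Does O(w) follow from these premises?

No

Premise 1 is O(k -> w), but O(k) is not derivable from the premises, so it does not yield O(w).
No other premise forces O(w). An ideal world satisfying every premise can still have w false, so O(w) is not derivable.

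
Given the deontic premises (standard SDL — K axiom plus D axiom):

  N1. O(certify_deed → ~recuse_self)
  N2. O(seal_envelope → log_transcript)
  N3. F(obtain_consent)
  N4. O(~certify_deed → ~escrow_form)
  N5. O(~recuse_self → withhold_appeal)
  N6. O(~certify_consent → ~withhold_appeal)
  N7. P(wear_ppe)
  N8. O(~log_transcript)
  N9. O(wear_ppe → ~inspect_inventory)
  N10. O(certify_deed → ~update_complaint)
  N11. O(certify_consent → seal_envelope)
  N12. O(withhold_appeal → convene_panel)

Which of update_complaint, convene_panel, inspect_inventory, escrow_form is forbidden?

escrow_form

Premise 8 gives O(~log_transcript).
Premise 2 is O(seal_envelope → log_transcript); contrapositively O(~log_transcript → ~seal_envelope). Since O(~log_transcript) holds, K gives O(~seal_envelope).
The contrapositive of premise 11 (O(certify_consent → seal_envelope)) is O(~seal_envelope → ~certify_consent), and O(~seal_envelope) is already established, so O(~certify_consent).
Applying K to premise 6 (O(~certify_consent → ~withhold_appeal)) and O(~certify_consent) yields O(~withhold_appeal).
The contrapositive of premise 5 (O(~recuse_self → withhold_appeal)) is O(~withhold_appeal → recuse_self), and O(~withhold_appeal) is already established, so O(recuse_self).
Premise 1 is O(certify_deed → ~recuse_self); contrapositively O(recuse_self → ~certify_deed). Since O(recuse_self) holds, K gives O(~certify_deed).
Applying K to premise 4 (O(~certify_deed → ~escrow_form)) and O(~certify_deed) yields O(~escrow_form).
So O(~escrow_form) holds, i.e. escrow_form is forbidden. None of the other listed options is forbidden under the premises.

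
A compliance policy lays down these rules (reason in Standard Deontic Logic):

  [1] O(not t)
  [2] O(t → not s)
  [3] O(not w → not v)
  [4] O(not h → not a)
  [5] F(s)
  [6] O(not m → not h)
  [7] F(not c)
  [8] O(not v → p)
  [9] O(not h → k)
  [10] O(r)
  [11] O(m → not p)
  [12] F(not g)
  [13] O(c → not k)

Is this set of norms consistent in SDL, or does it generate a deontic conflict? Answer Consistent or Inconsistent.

Premise 2 is O(t → not s); even if O(not s) held, inferring O(t) would be affirming the consequent — invalid.
So O(t) is not derivable, and the apparent clash with O(not t) does not arise.
A world satisfying every obligation exists (e.g. a=false, c=true, g=true, h=true, k=false, m=true, p=false, r=true, s=false, t=false, v=true, w=true); no atom is both obligatory and forbidden, so the set is consistent.

Consistent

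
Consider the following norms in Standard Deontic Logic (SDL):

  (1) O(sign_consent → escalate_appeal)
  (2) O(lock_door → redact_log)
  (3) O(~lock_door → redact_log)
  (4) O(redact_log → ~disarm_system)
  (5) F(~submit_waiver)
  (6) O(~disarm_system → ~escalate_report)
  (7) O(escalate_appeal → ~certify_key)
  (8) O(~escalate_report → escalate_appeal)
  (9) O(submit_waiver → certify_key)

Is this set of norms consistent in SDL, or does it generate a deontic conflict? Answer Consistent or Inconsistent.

By case analysis on lock_door: premise 2 gives O(lock_door → redact_log) and premise 3 gives O(~lock_door → redact_log), so O(redact_log) either way.
Applying K to premise 4 (O(redact_log → ~disarm_system)) and O(redact_log) yields O(~disarm_system).
Applying K to premise 6 (O(~disarm_system → ~escalate_report)) and O(~disarm_system) yields O(~escalate_report).
With premise 8, O(~escalate_report → escalate_appeal), the K-axiom yields O(escalate_appeal).
From O(escalate_appeal) and premise 7, O(escalate_appeal → ~certify_key), we obtain O(~certify_key).
The contrapositive of premise 9 (O(submit_waiver → certify_key)) is O(~certify_key → ~submit_waiver), and O(~certify_key) is already established, so O(~submit_waiver).
However, F(~submit_waiver) at premise 5 amounts to O(submit_waiver).
We now have both O(~submit_waiver) and O(submit_waiver) — submit_waiver is simultaneously obligatory and forbidden, violating the D-axiom.

Inconsistent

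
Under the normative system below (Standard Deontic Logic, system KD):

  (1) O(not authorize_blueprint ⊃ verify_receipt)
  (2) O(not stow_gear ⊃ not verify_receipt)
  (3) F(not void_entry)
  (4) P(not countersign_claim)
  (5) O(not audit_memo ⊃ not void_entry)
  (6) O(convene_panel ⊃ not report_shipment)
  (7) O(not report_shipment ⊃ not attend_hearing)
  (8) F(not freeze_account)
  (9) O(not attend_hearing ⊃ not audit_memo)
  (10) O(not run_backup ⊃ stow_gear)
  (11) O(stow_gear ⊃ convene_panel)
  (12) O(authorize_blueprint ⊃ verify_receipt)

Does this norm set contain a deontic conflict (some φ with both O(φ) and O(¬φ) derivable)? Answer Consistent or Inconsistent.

Premises 1 and 12 cover both cases: O(not authorize_blueprint ⊃ verify_receipt) and O(authorize_blueprint ⊃ verify_receipt). Since not authorize_blueprint ∨ authorize_blueprint is a tautology, O(verify_receipt) follows.
Premise 2 is O(not stow_gear ⊃ not verify_receipt); contrapositively O(verify_receipt ⊃ stow_gear). Since O(verify_receipt) holds, K gives O(stow_gear).
Applying K to premise 11 (O(stow_gear ⊃ convene_panel)) and O(stow_gear) yields O(convene_panel).
Applying K to premise 6 (O(convene_panel ⊃ not report_shipment)) and O(convene_panel) yields O(not report_shipment).
From O(not report_shipment) and premise 7, O(not report_shipment ⊃ not attend_hearing), we obtain O(not attend_hearing).
From O(not attend_hearing) and premise 9, O(not attend_hearing ⊃ not audit_memo), we obtain O(not audit_memo).
Premise 5 is O(not audit_memo ⊃ not void_entry); since O(not audit_memo), deontic closure gives O(not void_entry).
But premise 3, F(not void_entry), means O(void_entry).
We now have both O(not void_entry) and O(void_entry) — void_entry is simultaneously obligatory and forbidden, violating the D-axiom.

Inconsistent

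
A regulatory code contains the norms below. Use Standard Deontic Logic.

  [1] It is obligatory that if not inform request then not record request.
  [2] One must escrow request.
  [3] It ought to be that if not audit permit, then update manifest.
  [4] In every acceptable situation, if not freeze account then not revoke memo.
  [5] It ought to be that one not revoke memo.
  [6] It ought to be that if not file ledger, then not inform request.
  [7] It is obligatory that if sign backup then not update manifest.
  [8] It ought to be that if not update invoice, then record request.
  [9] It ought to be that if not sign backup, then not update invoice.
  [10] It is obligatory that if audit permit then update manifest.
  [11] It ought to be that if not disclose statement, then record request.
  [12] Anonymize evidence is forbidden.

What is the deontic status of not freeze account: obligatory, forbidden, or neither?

Neither

Premise 4 is O(¬freeze_account → ¬revoke_memo); even if O(¬revoke_memo) held, inferring O(¬freeze_account) would be affirming the consequent — invalid.
No premise or chain of K-axiom applications forces O(¬freeze_account), and none forces O(freeze_account). So ¬freeze_account is neither obligatory nor forbidden under these norms.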